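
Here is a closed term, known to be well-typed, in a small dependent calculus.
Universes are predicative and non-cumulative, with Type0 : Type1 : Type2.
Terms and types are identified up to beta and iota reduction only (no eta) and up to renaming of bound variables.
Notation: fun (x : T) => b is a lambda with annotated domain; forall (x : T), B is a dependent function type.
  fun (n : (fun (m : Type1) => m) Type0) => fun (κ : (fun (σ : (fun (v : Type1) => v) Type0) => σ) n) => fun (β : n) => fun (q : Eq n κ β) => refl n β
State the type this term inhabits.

the term's type:
  forall (n : Type0), forall (m : n), forall (κ : n), forall (σ : Eq n m κ), Eq n κ κ


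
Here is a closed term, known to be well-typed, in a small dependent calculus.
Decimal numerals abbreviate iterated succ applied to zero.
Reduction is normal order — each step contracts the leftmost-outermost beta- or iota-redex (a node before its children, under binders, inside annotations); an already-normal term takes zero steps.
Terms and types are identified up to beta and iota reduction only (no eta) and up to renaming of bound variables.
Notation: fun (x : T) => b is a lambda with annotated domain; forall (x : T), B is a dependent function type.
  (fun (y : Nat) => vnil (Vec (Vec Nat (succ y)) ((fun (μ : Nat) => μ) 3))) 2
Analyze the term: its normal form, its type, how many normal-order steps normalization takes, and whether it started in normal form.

reduced normal form:
  vnil (Vec (Vec Nat 3) 3)
inferred type:
  Vec (Vec (Vec Nat 3) 3) 0
reduction steps (normal order): 2
already normal: no
first contracted redex: a beta-redex


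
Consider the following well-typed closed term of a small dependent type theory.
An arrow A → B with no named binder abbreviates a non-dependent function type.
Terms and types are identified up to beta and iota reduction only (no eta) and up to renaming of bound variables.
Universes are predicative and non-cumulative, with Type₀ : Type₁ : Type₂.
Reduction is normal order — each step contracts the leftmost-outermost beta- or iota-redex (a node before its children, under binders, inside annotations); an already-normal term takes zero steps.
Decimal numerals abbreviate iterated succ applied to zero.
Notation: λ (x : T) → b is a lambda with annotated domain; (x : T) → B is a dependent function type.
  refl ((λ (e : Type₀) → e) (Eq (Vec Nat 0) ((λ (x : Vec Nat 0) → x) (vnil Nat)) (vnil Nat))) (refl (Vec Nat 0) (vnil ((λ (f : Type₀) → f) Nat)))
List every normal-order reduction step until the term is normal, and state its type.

normal-order reduction:
  refl ((λ (e : Type₀) → e) (Eq (Vec Nat 0) ((λ (x : Vec Nat 0) → x) (vnil Nat)) (vnil Nat))) (refl (Vec Nat 0) (vnil ((λ (f : Type₀) → f) Nat)))
  ~> refl (Eq (Vec Nat 0) ((λ (e : Vec Nat 0) → e) (vnil Nat)) (vnil Nat)) (refl (Vec Nat 0) (vnil ((λ (x : Type₀) → x) Nat)))
  ~> refl (Eq (Vec Nat 0) (vnil Nat) (vnil Nat)) (refl (Vec Nat 0) (vnil ((λ (e : Type₀) → e) Nat)))
  ~> refl (Eq (Vec Nat 0) (vnil Nat) (vnil Nat)) (refl (Vec Nat 0) (vnil Nat))
the term's type:
  Eq (Eq (Vec Nat 0) (vnil Nat) (vnil Nat)) (refl (Vec Nat 0) (vnil Nat)) (refl (Vec Nat 0) (vnil Nat))


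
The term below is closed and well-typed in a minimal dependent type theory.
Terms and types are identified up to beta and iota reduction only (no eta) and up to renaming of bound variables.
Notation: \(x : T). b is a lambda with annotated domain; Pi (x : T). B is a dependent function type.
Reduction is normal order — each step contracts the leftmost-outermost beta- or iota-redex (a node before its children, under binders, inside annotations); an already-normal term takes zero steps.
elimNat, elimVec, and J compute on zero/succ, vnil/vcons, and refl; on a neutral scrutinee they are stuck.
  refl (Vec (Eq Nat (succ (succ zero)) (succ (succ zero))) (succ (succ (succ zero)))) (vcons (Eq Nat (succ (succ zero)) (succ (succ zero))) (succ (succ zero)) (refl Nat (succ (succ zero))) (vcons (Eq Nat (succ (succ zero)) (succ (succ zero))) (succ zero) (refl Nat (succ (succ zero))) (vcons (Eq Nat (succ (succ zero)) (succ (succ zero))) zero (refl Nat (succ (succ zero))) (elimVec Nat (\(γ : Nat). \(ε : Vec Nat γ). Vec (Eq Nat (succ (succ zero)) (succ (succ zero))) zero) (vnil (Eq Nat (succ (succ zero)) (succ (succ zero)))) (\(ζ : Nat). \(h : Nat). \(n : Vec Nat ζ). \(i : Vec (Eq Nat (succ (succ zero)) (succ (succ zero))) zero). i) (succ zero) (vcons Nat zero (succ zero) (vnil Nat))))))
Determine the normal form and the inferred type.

normal form:
  refl (Vec (Eq Nat (succ (succ zero)) (succ (succ zero))) (succ (succ (succ zero)))) (vcons (Eq Nat (succ (succ zero)) (succ (succ zero))) (succ (succ zero)) (refl Nat (succ (succ zero))) (vcons (Eq Nat (succ (succ zero)) (succ (succ zero))) (succ zero) (refl Nat (succ (succ zero))) (vcons (Eq Nat (succ (succ zero)) (succ (succ zero))) zero (refl Nat (succ (succ zero))) (vnil (Eq Nat (succ (succ zero)) (succ (succ zero)))))))
type:
  Eq (Vec (Eq Nat (succ (succ zero)) (succ (succ zero))) (succ (succ (succ zero)))) (vcons (Eq Nat (succ (succ zero)) (succ (succ zero))) (succ (succ zero)) (refl Nat (succ (succ zero))) (vcons (Eq Nat (succ (succ zero)) (succ (succ zero))) (succ zero) (refl Nat (succ (succ zero))) (vcons (Eq Nat (succ (succ zero)) (succ (succ zero))) zero (refl Nat (succ (succ zero))) (vnil (Eq Nat (succ (succ zero)) (succ (succ zero))))))) (vcons (Eq Nat (succ (succ zero)) (succ (succ zero))) (succ (succ zero)) (refl Nat (succ (succ zero))) (vcons (Eq Nat (succ (succ zero)) (succ (succ zero))) (succ zero) (refl Nat (succ (succ zero))) (vcons (Eq Nat (succ (succ zero)) (succ (succ zero))) zero (refl Nat (succ (succ zero))) (vnil (Eq Nat (succ (succ zero)) (succ (succ zero)))))))


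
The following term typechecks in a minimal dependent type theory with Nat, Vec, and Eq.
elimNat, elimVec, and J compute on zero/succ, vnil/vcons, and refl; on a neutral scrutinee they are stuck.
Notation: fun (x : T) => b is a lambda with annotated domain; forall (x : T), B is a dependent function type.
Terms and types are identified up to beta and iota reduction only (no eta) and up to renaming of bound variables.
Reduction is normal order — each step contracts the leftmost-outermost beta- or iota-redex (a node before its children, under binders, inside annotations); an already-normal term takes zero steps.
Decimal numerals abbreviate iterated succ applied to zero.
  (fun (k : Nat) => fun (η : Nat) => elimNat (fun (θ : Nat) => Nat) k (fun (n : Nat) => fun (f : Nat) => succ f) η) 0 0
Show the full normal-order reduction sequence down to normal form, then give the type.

normal-order reduction:
  (fun (k : Nat) => fun (η : Nat) => elimNat (fun (θ : Nat) => Nat) k (fun (n : Nat) => fun (f : Nat) => succ f) η) 0 0
  ~> (fun (k : Nat) => elimNat (fun (η : Nat) => Nat) 0 (fun (θ : Nat) => fun (n : Nat) => succ n) k) 0
  ~> elimNat (fun (k : Nat) => Nat) 0 (fun (η : Nat) => fun (θ : Nat) => succ θ) 0
  ~> 0
inferred type:
  Nat


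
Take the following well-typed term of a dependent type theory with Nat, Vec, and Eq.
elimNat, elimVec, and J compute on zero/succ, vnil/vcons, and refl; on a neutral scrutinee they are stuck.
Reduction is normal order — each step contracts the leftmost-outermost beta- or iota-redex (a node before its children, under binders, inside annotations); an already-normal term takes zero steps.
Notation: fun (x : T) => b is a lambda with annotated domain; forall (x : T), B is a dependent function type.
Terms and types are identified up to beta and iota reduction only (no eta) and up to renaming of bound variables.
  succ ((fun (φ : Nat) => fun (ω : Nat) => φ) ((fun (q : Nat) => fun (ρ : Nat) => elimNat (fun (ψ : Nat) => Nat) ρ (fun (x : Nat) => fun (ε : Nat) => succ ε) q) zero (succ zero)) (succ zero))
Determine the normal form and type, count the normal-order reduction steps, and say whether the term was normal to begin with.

reduced normal form:
  succ (succ zero)
inferred type:
  Nat
reduction steps (normal order): 5
term was already normal: no
first redex: a beta-redex


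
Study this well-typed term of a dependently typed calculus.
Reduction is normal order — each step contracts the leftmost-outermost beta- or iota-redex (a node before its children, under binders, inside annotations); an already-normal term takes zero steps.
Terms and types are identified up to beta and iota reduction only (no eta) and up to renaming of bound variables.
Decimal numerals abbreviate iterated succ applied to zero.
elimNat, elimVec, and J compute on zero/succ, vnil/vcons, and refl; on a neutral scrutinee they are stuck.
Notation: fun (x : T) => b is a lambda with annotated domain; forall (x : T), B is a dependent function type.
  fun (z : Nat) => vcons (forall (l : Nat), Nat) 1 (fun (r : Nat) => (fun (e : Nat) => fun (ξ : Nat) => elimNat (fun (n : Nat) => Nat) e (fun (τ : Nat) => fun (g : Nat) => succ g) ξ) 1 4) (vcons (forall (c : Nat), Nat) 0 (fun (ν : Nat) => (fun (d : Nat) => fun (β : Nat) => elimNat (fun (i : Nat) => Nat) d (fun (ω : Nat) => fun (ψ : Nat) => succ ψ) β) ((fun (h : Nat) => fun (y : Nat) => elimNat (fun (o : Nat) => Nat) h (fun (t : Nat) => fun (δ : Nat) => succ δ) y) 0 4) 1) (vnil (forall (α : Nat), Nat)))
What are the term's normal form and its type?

resulting normal form:
  fun (z : Nat) => vcons (forall (l : Nat), Nat) 1 (fun (r : Nat) => 5) (vcons (forall (e : Nat), Nat) 0 (fun (ξ : Nat) => 5) (vnil (forall (n : Nat), Nat)))
inferred type:
  forall (z : Nat), Vec (forall (l : Nat), Nat) 2
observation: the first redex contracted is a beta-redex; the normal form is reached in 36 normal-order steps.


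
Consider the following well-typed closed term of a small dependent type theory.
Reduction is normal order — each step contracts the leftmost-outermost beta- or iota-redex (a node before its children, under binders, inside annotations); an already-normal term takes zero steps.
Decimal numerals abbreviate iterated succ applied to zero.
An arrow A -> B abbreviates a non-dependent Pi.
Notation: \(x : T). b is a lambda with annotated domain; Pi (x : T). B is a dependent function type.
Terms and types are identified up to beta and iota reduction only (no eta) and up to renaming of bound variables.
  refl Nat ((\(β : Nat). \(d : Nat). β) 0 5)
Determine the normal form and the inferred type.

normal form:
  refl Nat 0
inferred type:
  Eq Nat 0 0
observation: the leftmost-outermost redex is a beta-redex, and normalization takes 2 steps.


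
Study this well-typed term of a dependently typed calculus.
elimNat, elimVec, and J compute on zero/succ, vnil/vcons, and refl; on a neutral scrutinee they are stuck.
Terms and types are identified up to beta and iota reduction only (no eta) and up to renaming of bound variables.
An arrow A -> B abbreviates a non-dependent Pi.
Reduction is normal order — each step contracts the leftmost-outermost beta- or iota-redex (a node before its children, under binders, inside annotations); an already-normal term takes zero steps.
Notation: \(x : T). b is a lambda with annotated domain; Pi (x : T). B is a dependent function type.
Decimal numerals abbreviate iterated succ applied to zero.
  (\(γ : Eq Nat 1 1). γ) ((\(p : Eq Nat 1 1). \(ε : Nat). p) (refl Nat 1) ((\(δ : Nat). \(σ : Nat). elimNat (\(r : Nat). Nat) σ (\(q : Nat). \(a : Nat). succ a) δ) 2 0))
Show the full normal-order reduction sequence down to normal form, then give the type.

normal-order reduction sequence:
  (\(γ : Eq Nat 1 1). γ) ((\(p : Eq Nat 1 1). \(ε : Nat). p) (refl Nat 1) ((\(δ : Nat). \(σ : Nat). elimNat (\(r : Nat). Nat) σ (\(q : Nat). \(a : Nat). succ a) δ) 2 0))
  ~> (\(γ : Eq Nat 1 1). \(p : Nat). γ) (refl Nat 1) ((\(ε : Nat). \(δ : Nat). elimNat (\(σ : Nat). Nat) δ (\(r : Nat). \(q : Nat). succ q) ε) 2 0)
  ~> (\(γ : Nat). refl Nat 1) ((\(p : Nat). \(ε : Nat). elimNat (\(δ : Nat). Nat) ε (\(σ : Nat). \(r : Nat). succ r) p) 2 0)
  ~> refl Nat 1
inferred type:
  Eq Nat 1 1


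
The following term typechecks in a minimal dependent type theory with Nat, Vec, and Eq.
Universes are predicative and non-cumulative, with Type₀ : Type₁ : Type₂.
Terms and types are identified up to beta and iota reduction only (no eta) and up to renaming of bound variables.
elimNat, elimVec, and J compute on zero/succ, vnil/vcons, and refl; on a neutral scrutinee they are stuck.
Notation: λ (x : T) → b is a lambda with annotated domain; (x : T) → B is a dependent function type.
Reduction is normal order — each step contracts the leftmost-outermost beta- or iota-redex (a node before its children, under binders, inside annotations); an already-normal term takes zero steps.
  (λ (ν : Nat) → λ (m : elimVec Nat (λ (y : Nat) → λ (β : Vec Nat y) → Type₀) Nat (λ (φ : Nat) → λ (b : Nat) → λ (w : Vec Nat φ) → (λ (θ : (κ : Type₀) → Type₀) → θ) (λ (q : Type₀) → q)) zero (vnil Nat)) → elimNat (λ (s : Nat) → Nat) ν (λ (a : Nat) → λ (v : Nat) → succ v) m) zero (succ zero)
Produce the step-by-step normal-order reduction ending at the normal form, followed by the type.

reduction (normal order):
  (λ (ν : Nat) → λ (m : elimVec Nat (λ (y : Nat) → λ (β : Vec Nat y) → Type₀) Nat (λ (φ : Nat) → λ (b : Nat) → λ (w : Vec Nat φ) → (λ (θ : (κ : Type₀) → Type₀) → θ) (λ (q : Type₀) → q)) zero (vnil Nat)) → elimNat (λ (s : Nat) → Nat) ν (λ (a : Nat) → λ (v : Nat) → succ v) m) zero (succ zero)
  ~> (λ (ν : elimVec Nat (λ (m : Nat) → λ (y : Vec Nat m) → Type₀) Nat (λ (β : Nat) → λ (φ : Nat) → λ (b : Vec Nat β) → (λ (w : (θ : Type₀) → Type₀) → w) (λ (κ : Type₀) → κ)) zero (vnil Nat)) → elimNat (λ (q : Nat) → Nat) zero (λ (s : Nat) → λ (a : Nat) → succ a) ν) (succ zero)
  ~> elimNat (λ (ν : Nat) → Nat) zero (λ (m : Nat) → λ (y : Nat) → succ y) (succ zero)
  ~> (λ (ν : Nat) → λ (m : Nat) → succ m) zero (elimNat (λ (y : Nat) → Nat) zero (λ (β : Nat) → λ (φ : Nat) → succ φ) zero)
  ~> (λ (ν : Nat) → succ ν) (elimNat (λ (m : Nat) → Nat) zero (λ (y : Nat) → λ (β : Nat) → succ β) zero)
  ~> succ (elimNat (λ (ν : Nat) → Nat) zero (λ (m : Nat) → λ (y : Nat) → succ y) zero)
  ~> succ zero
type:
  Nat


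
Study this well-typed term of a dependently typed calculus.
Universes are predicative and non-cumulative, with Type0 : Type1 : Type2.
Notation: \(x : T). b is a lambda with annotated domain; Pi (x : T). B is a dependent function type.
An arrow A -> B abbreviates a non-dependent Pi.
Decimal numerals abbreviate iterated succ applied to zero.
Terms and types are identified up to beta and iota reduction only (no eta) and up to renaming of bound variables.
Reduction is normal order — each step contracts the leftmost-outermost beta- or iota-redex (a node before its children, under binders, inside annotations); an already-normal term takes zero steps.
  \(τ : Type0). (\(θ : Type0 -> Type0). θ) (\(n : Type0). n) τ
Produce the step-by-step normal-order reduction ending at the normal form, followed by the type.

normal-order reduction sequence:
  \(τ : Type0). (\(θ : Type0 -> Type0). θ) (\(n : Type0). n) τ
  ~> \(τ : Type0). (\(θ : Type0). θ) τ
  ~> \(τ : Type0). τ
type:
  Type0 -> Type0


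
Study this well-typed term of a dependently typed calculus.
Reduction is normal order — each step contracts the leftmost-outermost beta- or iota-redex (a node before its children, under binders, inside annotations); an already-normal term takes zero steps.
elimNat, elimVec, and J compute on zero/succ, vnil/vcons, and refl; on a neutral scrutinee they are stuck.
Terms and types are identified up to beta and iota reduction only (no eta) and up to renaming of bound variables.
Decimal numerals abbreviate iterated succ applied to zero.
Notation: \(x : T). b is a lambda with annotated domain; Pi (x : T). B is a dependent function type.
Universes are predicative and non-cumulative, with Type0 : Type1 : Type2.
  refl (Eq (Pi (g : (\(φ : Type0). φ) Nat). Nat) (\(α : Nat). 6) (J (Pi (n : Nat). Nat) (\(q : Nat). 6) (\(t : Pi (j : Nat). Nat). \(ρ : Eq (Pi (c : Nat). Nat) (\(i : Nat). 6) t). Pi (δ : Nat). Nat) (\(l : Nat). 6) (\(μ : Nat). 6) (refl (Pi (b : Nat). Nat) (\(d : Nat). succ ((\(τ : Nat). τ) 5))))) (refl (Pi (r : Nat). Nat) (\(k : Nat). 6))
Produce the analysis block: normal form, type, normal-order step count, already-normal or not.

resulting normal form:
  refl (Eq (Pi (g : Nat). Nat) (\(φ : Nat). 6) (\(α : Nat). 6)) (refl (Pi (n : Nat). Nat) (\(q : Nat). 6))
the term's type:
  Eq (Eq (Pi (g : Nat). Nat) (\(φ : Nat). 6) (\(α : Nat). 6)) (refl (Pi (n : Nat). Nat) (\(q : Nat). 6)) (refl (Pi (t : Nat). Nat) (\(j : Nat). 6))
normal-order step count: 2
already normal: no
first redex: a beta-redex


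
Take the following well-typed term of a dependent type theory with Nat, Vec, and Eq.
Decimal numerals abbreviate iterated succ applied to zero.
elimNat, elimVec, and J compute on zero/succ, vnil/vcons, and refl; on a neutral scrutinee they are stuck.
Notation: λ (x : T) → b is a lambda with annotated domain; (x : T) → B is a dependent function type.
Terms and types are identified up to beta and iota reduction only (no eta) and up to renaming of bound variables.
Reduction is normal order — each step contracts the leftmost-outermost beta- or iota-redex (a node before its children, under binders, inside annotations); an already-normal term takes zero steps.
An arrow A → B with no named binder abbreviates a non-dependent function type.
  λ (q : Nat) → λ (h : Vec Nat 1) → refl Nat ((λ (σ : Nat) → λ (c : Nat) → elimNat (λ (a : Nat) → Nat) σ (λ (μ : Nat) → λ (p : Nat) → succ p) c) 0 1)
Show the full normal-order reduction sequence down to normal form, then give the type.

normal-order reduction sequence:
  λ (q : Nat) → λ (h : Vec Nat 1) → refl Nat ((λ (σ : Nat) → λ (c : Nat) → elimNat (λ (a : Nat) → Nat) σ (λ (μ : Nat) → λ (p : Nat) → succ p) c) 0 1)
  ~> λ (q : Nat) → λ (h : Vec Nat 1) → refl Nat ((λ (σ : Nat) → elimNat (λ (c : Nat) → Nat) 0 (λ (a : Nat) → λ (μ : Nat) → succ μ) σ) 1)
  ~> λ (q : Nat) → λ (h : Vec Nat 1) → refl Nat (elimNat (λ (σ : Nat) → Nat) 0 (λ (c : Nat) → λ (a : Nat) → succ a) 1)
  ~> λ (q : Nat) → λ (h : Vec Nat 1) → refl Nat ((λ (σ : Nat) → λ (c : Nat) → succ c) 0 (elimNat (λ (a : Nat) → Nat) 0 (λ (μ : Nat) → λ (p : Nat) → succ p) 0))
  ~> λ (q : Nat) → λ (h : Vec Nat 1) → refl Nat ((λ (σ : Nat) → succ σ) (elimNat (λ (c : Nat) → Nat) 0 (λ (a : Nat) → λ (μ : Nat) → succ μ) 0))
  ~> λ (q : Nat) → λ (h : Vec Nat 1) → refl Nat (succ (elimNat (λ (σ : Nat) → Nat) 0 (λ (c : Nat) → λ (a : Nat) → succ a) 0))
  ~> λ (q : Nat) → λ (h : Vec Nat 1) → refl Nat 1
type:
  Nat → Vec Nat 1 → Eq Nat 1 1


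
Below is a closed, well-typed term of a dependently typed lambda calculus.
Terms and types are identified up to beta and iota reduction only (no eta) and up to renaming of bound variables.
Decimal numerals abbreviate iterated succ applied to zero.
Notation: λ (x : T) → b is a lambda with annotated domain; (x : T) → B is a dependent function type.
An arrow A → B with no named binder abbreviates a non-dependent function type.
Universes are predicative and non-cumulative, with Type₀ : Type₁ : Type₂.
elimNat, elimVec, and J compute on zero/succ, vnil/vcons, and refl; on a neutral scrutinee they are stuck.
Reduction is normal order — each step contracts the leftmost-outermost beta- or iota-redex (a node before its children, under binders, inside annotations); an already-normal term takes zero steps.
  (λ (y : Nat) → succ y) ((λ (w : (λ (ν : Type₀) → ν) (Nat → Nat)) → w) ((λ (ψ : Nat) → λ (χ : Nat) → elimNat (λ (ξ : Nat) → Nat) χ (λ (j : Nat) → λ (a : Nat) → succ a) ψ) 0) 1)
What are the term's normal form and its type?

resulting normal form:
  2
inferred type:
  Nat
observation: 5 normal-order steps normalize the term, beginning with a beta-redex.


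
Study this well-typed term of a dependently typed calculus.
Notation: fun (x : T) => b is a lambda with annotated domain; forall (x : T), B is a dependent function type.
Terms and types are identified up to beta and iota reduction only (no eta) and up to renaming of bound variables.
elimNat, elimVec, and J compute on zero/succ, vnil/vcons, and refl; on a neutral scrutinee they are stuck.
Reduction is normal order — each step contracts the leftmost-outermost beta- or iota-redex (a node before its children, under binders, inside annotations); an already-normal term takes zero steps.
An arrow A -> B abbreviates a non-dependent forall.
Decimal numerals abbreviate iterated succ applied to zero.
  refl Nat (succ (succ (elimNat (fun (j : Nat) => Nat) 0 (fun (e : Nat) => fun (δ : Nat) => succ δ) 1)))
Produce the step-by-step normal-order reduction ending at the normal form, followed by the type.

normal-order reduction:
  refl Nat (succ (succ (elimNat (fun (j : Nat) => Nat) 0 (fun (e : Nat) => fun (δ : Nat) => succ δ) 1)))
  ~> refl Nat (succ (succ ((fun (j : Nat) => fun (e : Nat) => succ e) 0 (elimNat (fun (δ : Nat) => Nat) 0 (fun (d : Nat) => fun (x : Nat) => succ x) 0))))
  ~> refl Nat (succ (succ ((fun (j : Nat) => succ j) (elimNat (fun (e : Nat) => Nat) 0 (fun (δ : Nat) => fun (d : Nat) => succ d) 0))))
  ~> refl Nat (succ (succ (succ (elimNat (fun (j : Nat) => Nat) 0 (fun (e : Nat) => fun (δ : Nat) => succ δ) 0))))
  ~> refl Nat 3
the term's type:
  Eq Nat 3 3


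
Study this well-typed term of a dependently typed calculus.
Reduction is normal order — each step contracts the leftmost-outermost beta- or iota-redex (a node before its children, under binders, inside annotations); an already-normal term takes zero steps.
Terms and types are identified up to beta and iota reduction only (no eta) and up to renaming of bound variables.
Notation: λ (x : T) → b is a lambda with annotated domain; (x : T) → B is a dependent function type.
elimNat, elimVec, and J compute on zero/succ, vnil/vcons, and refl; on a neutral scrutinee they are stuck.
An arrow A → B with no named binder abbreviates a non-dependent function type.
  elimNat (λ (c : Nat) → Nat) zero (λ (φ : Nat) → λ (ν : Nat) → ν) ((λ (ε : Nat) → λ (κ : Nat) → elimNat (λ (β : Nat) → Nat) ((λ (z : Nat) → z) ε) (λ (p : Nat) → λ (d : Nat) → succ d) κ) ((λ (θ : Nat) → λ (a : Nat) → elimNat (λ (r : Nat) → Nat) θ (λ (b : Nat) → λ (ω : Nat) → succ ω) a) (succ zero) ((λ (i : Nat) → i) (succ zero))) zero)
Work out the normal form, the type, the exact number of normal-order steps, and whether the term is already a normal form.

reduced normal form:
  zero
inferred type:
  Nat
normal-order step count: 18
started in normal form: no
first contracted redex: a beta-redex


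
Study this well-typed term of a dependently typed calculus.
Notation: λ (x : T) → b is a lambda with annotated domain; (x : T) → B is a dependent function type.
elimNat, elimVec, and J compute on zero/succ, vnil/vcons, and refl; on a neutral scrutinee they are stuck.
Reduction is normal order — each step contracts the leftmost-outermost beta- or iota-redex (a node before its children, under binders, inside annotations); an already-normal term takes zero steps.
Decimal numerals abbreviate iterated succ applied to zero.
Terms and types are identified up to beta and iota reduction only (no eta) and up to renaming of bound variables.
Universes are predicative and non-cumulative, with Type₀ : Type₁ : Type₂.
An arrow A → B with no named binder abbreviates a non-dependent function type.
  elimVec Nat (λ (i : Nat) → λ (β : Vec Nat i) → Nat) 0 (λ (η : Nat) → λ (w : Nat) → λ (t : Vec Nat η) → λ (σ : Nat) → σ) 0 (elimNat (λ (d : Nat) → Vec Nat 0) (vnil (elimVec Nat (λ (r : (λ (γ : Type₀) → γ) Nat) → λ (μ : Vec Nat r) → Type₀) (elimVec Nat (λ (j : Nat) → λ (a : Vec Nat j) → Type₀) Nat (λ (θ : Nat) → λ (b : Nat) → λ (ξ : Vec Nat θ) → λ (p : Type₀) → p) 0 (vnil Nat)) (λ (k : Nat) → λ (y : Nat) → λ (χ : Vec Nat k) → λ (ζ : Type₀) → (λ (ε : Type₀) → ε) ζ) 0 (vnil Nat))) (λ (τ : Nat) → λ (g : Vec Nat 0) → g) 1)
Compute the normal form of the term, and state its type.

resulting normal form:
  0
type:
  Nat
observation: normalization takes exactly 5 steps under the normal-order strategy.


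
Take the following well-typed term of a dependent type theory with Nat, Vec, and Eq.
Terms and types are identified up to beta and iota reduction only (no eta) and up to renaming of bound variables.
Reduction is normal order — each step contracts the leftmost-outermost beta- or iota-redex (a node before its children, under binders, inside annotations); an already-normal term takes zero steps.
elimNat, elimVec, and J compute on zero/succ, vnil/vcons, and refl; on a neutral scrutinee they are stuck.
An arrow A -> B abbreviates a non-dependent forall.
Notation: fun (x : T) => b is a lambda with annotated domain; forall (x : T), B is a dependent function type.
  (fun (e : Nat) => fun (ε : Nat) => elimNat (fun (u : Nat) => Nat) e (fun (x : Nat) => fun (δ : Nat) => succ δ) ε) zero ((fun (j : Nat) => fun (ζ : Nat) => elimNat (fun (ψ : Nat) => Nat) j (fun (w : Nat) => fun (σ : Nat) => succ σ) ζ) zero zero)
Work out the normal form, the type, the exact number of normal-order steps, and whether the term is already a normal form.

reduced normal form:
  zero
the term's type:
  Nat
reduction steps (normal order): 6
started in normal form: no
first contracted redex: a beta-redex


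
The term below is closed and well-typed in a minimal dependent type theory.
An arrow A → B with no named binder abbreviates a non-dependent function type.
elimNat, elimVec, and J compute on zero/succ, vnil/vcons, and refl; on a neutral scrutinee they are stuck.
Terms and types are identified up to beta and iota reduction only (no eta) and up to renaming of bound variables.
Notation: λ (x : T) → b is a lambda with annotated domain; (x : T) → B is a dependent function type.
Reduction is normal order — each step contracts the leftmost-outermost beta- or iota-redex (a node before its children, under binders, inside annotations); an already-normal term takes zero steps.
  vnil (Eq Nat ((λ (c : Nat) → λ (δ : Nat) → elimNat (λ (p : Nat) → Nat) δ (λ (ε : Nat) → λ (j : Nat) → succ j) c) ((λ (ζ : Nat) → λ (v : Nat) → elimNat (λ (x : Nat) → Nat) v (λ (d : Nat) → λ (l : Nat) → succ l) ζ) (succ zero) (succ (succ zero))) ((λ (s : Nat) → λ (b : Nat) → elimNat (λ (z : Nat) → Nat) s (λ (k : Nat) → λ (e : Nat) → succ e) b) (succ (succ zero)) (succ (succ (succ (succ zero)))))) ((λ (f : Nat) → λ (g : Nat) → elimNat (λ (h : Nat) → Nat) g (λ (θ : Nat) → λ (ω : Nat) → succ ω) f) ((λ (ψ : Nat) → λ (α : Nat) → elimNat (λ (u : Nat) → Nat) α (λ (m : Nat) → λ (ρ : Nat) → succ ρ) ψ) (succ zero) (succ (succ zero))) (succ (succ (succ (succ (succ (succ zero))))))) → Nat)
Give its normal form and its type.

normal form:
  vnil (Eq Nat (succ (succ (succ (succ (succ (succ (succ (succ (succ zero))))))))) (succ (succ (succ (succ (succ (succ (succ (succ (succ zero))))))))) → Nat)
type:
  Vec (Eq Nat (succ (succ (succ (succ (succ (succ (succ (succ (succ zero))))))))) (succ (succ (succ (succ (succ (succ (succ (succ (succ zero))))))))) → Nat) zero
observation: 51 normal-order steps separate the term from its normal form.


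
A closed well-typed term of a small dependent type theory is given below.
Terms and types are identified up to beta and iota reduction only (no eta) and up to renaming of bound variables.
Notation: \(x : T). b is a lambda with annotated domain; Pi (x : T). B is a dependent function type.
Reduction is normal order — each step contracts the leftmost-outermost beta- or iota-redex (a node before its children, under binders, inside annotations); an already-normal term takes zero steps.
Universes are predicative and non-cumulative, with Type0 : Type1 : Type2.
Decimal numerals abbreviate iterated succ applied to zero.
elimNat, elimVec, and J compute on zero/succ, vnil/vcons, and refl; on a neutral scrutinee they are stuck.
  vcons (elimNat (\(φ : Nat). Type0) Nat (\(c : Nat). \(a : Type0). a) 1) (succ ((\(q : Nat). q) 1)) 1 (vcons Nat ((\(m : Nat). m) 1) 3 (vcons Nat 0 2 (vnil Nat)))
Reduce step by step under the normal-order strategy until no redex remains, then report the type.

normal-order reduction:
  vcons (elimNat (\(φ : Nat). Type0) Nat (\(c : Nat). \(a : Type0). a) 1) (succ ((\(q : Nat). q) 1)) 1 (vcons Nat ((\(m : Nat). m) 1) 3 (vcons Nat 0 2 (vnil Nat)))
  ~> vcons ((\(φ : Nat). \(c : Type0). c) 0 (elimNat (\(a : Nat). Type0) Nat (\(q : Nat). \(m : Type0). m) 0)) (succ ((\(f : Nat). f) 1)) 1 (vcons Nat ((\(τ : Nat). τ) 1) 3 (vcons Nat 0 2 (vnil Nat)))
  ~> vcons ((\(φ : Type0). φ) (elimNat (\(c : Nat). Type0) Nat (\(a : Nat). \(q : Type0). q) 0)) (succ ((\(m : Nat). m) 1)) 1 (vcons Nat ((\(f : Nat). f) 1) 3 (vcons Nat 0 2 (vnil Nat)))
  ~> vcons (elimNat (\(φ : Nat). Type0) Nat (\(c : Nat). \(a : Type0). a) 0) (succ ((\(q : Nat). q) 1)) 1 (vcons Nat ((\(m : Nat). m) 1) 3 (vcons Nat 0 2 (vnil Nat)))
  ~> vcons Nat (succ ((\(φ : Nat). φ) 1)) 1 (vcons Nat ((\(c : Nat). c) 1) 3 (vcons Nat 0 2 (vnil Nat)))
  ~> vcons Nat 2 1 (vcons Nat ((\(φ : Nat). φ) 1) 3 (vcons Nat 0 2 (vnil Nat)))
  ~> vcons Nat 2 1 (vcons Nat 1 3 (vcons Nat 0 2 (vnil Nat)))
the term's type:
  Vec Nat 3


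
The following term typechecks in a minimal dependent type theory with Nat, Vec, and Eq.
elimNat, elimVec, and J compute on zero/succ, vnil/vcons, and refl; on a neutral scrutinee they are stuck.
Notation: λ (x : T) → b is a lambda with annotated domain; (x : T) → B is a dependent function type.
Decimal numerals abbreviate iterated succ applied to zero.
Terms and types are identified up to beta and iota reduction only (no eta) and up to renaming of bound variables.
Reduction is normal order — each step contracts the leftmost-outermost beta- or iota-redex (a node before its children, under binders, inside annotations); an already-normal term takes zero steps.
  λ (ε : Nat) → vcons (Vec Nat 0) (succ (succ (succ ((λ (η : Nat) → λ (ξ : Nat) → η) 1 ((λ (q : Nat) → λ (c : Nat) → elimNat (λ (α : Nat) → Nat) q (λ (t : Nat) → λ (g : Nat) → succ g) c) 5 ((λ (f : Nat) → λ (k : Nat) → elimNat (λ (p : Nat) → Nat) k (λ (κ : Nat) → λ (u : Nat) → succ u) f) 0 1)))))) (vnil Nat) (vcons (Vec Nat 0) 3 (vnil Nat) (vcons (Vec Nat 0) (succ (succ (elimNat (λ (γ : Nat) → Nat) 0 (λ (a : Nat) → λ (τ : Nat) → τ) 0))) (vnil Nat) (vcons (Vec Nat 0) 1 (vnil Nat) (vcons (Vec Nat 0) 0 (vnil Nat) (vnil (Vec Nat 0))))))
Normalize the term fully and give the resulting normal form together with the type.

reduced normal form:
  λ (ε : Nat) → vcons (Vec Nat 0) 4 (vnil Nat) (vcons (Vec Nat 0) 3 (vnil Nat) (vcons (Vec Nat 0) 2 (vnil Nat) (vcons (Vec Nat 0) 1 (vnil Nat) (vcons (Vec Nat 0) 0 (vnil Nat) (vnil (Vec Nat 0))))))
the term's type:
  (ε : Nat) → Vec (Vec Nat 0) 5
observation: the term reaches its normal form after 3 normal-order steps.


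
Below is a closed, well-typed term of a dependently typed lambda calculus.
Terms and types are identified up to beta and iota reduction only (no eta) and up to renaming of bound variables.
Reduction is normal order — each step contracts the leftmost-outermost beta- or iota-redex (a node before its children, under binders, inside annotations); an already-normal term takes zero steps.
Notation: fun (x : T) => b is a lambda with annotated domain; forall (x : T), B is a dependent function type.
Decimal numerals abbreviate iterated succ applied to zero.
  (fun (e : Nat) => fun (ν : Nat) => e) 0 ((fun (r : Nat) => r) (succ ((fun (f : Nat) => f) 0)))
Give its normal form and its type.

reduced normal form:
  0
the term's type:
  Nat


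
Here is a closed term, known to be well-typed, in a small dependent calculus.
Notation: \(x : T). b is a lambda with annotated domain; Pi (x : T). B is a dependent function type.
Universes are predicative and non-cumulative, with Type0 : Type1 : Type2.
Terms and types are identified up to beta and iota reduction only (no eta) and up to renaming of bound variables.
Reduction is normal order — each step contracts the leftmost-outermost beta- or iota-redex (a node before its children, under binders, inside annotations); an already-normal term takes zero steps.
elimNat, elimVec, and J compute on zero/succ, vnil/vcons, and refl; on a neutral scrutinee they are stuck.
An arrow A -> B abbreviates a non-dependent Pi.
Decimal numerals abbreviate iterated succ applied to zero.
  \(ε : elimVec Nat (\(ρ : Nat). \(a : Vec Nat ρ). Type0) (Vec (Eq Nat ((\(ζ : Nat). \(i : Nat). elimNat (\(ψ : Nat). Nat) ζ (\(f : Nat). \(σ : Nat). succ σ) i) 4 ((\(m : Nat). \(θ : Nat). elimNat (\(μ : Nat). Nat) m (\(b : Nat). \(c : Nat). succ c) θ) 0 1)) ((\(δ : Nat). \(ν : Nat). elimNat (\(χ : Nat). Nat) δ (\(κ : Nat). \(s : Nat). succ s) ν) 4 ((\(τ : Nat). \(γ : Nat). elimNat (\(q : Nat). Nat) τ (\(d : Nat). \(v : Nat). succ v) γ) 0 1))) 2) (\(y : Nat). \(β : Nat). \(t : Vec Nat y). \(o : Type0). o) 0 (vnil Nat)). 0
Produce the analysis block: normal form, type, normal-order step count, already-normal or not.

normal form:
  \(ε : Vec (Eq Nat 5 5) 2). 0
type:
  Vec (Eq Nat 5 5) 2 -> Nat
reduction steps (normal order): 25
started in normal form: no
first redex: an elimVec iota-redex


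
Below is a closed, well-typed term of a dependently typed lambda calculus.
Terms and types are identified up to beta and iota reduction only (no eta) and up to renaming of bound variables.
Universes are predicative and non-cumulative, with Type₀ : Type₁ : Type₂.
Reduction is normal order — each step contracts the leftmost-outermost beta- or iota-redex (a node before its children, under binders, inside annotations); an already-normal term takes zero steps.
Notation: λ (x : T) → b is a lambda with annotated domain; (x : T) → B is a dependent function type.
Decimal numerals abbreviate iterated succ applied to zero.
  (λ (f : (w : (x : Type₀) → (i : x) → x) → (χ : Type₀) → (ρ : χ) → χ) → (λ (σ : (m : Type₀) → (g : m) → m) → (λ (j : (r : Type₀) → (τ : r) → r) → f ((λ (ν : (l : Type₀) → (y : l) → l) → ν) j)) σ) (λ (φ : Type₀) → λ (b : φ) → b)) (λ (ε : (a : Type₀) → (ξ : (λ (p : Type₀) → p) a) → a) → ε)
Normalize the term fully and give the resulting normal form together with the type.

resulting normal form:
  λ (f : Type₀) → λ (w : f) → w
the term's type:
  (f : Type₀) → (w : f) → f
observation: 5 normal-order steps normalize the term, beginning with a beta-redex.


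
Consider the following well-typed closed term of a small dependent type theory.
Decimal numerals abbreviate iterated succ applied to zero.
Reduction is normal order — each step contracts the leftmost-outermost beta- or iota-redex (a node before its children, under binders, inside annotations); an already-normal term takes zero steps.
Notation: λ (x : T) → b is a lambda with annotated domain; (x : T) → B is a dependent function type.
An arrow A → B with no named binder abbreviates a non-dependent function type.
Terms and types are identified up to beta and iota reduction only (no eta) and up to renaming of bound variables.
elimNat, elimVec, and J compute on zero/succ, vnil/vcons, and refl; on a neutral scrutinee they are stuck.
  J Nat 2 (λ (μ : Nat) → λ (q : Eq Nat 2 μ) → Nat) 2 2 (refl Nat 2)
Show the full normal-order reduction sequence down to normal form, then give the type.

normal-order reduction:
  J Nat 2 (λ (μ : Nat) → λ (q : Eq Nat 2 μ) → Nat) 2 2 (refl Nat 2)
  ~> 2
inferred type:
  Nat


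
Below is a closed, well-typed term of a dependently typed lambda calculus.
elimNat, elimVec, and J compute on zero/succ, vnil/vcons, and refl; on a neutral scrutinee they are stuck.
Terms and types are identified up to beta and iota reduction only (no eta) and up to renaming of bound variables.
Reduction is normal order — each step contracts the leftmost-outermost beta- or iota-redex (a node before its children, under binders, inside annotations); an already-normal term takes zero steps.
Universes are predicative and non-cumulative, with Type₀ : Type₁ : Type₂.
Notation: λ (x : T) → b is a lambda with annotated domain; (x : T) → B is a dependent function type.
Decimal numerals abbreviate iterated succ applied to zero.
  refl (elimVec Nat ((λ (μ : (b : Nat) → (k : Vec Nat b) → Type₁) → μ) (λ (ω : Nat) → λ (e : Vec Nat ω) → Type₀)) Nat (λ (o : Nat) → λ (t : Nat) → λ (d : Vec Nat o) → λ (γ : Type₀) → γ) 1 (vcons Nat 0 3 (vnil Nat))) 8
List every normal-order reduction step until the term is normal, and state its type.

normal-order reduction sequence:
  refl (elimVec Nat ((λ (μ : (b : Nat) → (k : Vec Nat b) → Type₁) → μ) (λ (ω : Nat) → λ (e : Vec Nat ω) → Type₀)) Nat (λ (o : Nat) → λ (t : Nat) → λ (d : Vec Nat o) → λ (γ : Type₀) → γ) 1 (vcons Nat 0 3 (vnil Nat))) 8
  ~> refl ((λ (μ : Nat) → λ (b : Nat) → λ (k : Vec Nat μ) → λ (ω : Type₀) → ω) 0 3 (vnil Nat) (elimVec Nat ((λ (e : (o : Nat) → (t : Vec Nat o) → Type₁) → e) (λ (d : Nat) → λ (γ : Vec Nat d) → Type₀)) Nat (λ (m : Nat) → λ (p : Nat) → λ (ψ : Vec Nat m) → λ (ν : Type₀) → ν) 0 (vnil Nat))) 8
  ~> refl ((λ (μ : Nat) → λ (b : Vec Nat 0) → λ (k : Type₀) → k) 3 (vnil Nat) (elimVec Nat ((λ (ω : (e : Nat) → (o : Vec Nat e) → Type₁) → ω) (λ (t : Nat) → λ (d : Vec Nat t) → Type₀)) Nat (λ (γ : Nat) → λ (m : Nat) → λ (p : Vec Nat γ) → λ (ψ : Type₀) → ψ) 0 (vnil Nat))) 8
  ~> refl ((λ (μ : Vec Nat 0) → λ (b : Type₀) → b) (vnil Nat) (elimVec Nat ((λ (k : (ω : Nat) → (e : Vec Nat ω) → Type₁) → k) (λ (o : Nat) → λ (t : Vec Nat o) → Type₀)) Nat (λ (d : Nat) → λ (γ : Nat) → λ (m : Vec Nat d) → λ (p : Type₀) → p) 0 (vnil Nat))) 8
  ~> refl ((λ (μ : Type₀) → μ) (elimVec Nat ((λ (b : (k : Nat) → (ω : Vec Nat k) → Type₁) → b) (λ (e : Nat) → λ (o : Vec Nat e) → Type₀)) Nat (λ (t : Nat) → λ (d : Nat) → λ (γ : Vec Nat t) → λ (m : Type₀) → m) 0 (vnil Nat))) 8
  ~> refl (elimVec Nat ((λ (μ : (b : Nat) → (k : Vec Nat b) → Type₁) → μ) (λ (ω : Nat) → λ (e : Vec Nat ω) → Type₀)) Nat (λ (o : Nat) → λ (t : Nat) → λ (d : Vec Nat o) → λ (γ : Type₀) → γ) 0 (vnil Nat)) 8
  ~> refl Nat 8
type:
  Eq Nat 8 8


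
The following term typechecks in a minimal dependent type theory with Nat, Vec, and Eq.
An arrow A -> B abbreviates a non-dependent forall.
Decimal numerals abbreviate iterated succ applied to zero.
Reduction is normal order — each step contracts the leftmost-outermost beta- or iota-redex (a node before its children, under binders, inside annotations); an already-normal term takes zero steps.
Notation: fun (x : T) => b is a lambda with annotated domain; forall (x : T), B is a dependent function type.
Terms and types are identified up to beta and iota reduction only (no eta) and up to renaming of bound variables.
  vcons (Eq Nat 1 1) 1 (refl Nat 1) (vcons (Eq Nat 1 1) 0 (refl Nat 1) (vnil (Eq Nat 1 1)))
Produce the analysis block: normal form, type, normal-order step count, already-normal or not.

resulting normal form:
  vcons (Eq Nat 1 1) 1 (refl Nat 1) (vcons (Eq Nat 1 1) 0 (refl Nat 1) (vnil (Eq Nat 1 1)))
type:
  Vec (Eq Nat 1 1) 2
steps to reach normal form (normal order): 0
already normal: yes


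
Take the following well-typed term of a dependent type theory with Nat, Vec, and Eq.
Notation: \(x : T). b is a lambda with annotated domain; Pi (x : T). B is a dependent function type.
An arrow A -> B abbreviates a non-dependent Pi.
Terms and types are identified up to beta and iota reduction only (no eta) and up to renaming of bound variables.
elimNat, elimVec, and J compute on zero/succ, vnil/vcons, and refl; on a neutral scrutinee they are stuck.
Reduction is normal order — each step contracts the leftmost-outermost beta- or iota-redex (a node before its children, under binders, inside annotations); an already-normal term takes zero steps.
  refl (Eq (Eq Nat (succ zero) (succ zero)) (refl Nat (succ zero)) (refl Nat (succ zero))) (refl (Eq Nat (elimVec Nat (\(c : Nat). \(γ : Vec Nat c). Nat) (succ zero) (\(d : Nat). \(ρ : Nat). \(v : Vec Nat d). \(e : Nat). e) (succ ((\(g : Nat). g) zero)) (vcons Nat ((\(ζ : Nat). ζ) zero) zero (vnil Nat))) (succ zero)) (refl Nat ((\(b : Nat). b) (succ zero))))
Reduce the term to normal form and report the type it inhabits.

reduced normal form:
  refl (Eq (Eq Nat (succ zero) (succ zero)) (refl Nat (succ zero)) (refl Nat (succ zero))) (refl (Eq Nat (succ zero) (succ zero)) (refl Nat (succ zero)))
the term's type:
  Eq (Eq (Eq Nat (succ zero) (succ zero)) (refl Nat (succ zero)) (refl Nat (succ zero))) (refl (Eq Nat (succ zero) (succ zero)) (refl Nat (succ zero))) (refl (Eq Nat (succ zero) (succ zero)) (refl Nat (succ zero)))
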